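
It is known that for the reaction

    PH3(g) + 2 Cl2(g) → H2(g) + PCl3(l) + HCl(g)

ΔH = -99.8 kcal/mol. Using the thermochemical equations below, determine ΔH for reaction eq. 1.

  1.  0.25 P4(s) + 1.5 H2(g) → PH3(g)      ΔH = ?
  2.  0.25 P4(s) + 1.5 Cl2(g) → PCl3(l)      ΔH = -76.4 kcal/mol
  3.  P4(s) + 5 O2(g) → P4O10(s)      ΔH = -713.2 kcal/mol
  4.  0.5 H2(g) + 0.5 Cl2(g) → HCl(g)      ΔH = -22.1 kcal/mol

ΔH = 1.3 kcal/mol

eq. 1 reversed: contributes −x
eq. 2 as written: -76.4 kcal/mol
eq. 3: not needed.
eq. 4 as written: -22.1 kcal/mol
-99.8 = (-76.4) + (-22.1) − x
x = (-99.8 − (-98.5)) / (-1) = 1.3 kcal/mol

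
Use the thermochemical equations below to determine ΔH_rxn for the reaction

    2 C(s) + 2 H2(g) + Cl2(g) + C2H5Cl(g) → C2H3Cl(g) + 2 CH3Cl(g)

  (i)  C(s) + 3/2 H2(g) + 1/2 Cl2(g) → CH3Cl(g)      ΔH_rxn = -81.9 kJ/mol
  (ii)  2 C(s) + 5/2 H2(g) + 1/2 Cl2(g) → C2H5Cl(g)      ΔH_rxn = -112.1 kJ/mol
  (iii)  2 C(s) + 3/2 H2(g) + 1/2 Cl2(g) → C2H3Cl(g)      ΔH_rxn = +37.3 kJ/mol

(i) × 2: (2)·(-81.9) = -163.8 kJ/mol
(ii) reversed: +112.1 kJ/mol
(iii) as written: +37.3 kJ/mol
Combining the equations, ΔH_rxn = (-163.8) + (+112.1) + (+37.3) = -14.4 kJ/mol

ΔH_rxn = -14.4 kJ/mol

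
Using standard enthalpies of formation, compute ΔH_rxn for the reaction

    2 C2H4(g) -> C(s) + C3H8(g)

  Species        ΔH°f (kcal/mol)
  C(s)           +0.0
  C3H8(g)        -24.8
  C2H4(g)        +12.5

Products: 1·(+0.0) + 1·(-24.8) = -24.8
Reactants: 2·(+12.5) = +25.0
ΔH_rxn = (-24.8) − (+25.0) = -49.8 kcal/mol

ΔH_rxn = -49.8 kcal/mol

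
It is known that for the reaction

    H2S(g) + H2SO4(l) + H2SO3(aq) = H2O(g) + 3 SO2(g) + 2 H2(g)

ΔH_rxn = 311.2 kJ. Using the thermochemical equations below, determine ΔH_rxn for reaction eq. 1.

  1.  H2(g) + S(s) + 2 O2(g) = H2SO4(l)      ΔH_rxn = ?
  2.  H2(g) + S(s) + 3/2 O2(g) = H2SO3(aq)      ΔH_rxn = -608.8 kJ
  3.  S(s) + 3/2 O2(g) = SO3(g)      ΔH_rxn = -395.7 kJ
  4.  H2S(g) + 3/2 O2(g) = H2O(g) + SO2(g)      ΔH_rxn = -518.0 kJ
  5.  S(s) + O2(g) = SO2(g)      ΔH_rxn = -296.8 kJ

eq. 1 reversed (reverse to put H2SO4(l) on the reactant side): contributes −x
eq. 2 reversed (reverse to put H2SO3(aq) on the reactant side): +608.8 kJ
eq. 3: not needed (SO3(g) appears nowhere else).
eq. 4 as written (H2S(g) already on the reactant side): -518.0 kJ
eq. 5 × 2: (2)·(-296.8) = -593.6 kJ
+311.2 = (+608.8) + (-518.0) + (-593.6) − x
x = (+311.2 − (-502.8)) / (-1) = -814.0 kJ

ΔH_rxn = -814.0 kJ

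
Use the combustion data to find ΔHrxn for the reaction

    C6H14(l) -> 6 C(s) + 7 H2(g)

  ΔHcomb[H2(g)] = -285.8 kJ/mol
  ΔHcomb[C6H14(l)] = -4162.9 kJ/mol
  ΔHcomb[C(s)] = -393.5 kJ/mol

Using ΔH = Σ nΔHc°(reactants) − Σ nΔHc°(products):
= [1·(-4162.9)] − [6·(-393.5) + 7·(-285.8)]
= 198.7 kJ/mol

ΔHrxn = 198.7 kJ/mol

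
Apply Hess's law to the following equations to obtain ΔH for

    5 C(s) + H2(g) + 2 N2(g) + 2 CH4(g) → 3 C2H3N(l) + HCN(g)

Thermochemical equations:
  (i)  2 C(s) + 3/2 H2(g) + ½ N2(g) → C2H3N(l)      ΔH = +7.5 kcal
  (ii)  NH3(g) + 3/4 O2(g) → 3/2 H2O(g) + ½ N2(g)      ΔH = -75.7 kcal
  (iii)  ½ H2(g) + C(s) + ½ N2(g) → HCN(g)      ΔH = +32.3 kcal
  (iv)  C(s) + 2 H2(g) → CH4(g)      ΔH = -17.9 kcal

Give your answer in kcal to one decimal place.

(i) × 3: (3)·(+7.5) = +22.5 kcal
(ii): not needed.
(iii) as written: +32.3 kcal
(iv) reversed and × 2: (-2)·(-17.9) = +35.8 kcal
ΔH = (3)·(+7.5) + (1)·(+32.3) + (-2)·(-17.9) = 90.6 kcal

ΔH = 90.6 kcal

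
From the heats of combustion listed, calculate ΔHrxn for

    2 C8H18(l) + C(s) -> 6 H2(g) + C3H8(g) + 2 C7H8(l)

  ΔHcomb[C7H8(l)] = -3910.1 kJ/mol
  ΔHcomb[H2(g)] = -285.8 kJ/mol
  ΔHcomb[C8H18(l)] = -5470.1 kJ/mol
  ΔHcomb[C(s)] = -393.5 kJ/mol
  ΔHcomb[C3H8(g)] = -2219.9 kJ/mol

ΔHrxn = 421.2 kJ/mol

With combustion enthalpies, reactants minus products:
= [2·(-5470.1) + 1·(-393.5)] − [6·(-285.8) + 1·(-2219.9) + 2·(-3910.1)]
= 421.2 kJ/mol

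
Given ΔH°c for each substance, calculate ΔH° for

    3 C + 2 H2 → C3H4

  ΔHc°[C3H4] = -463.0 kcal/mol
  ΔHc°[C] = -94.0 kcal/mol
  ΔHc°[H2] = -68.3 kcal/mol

ΔH° = 44.4 kcal/mol

Using ΔH = Σ nΔHc°(reactants) − Σ nΔHc°(products):
= [3·(-94.0) + 2·(-68.3)] − [1·(-463.0)]
= 44.4 kcal/mol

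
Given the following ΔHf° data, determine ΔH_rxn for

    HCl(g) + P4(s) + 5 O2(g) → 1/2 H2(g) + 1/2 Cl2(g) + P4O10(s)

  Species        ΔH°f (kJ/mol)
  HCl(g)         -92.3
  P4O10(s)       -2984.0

ΔH_rxn = -2891.7 kJ/mol

Products: 1/2·(+0.0) + 1/2·(+0.0) + 1·(-2984.0) = -2984.0
Reactants: 1·(-92.3) + 1·(+0.0) + 5·(+0.0) = -92.3
ΔH_rxn = (-2984.0) − (-92.3) = -2891.7 kJ/mol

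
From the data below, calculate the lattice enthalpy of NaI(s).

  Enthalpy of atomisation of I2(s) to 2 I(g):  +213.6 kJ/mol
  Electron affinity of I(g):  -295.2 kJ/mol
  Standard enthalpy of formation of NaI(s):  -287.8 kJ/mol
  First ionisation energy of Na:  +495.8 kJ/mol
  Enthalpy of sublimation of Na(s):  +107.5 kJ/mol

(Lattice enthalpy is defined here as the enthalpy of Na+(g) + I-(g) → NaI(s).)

ΔHf° = 1·ΔHsub + 1·(ΣIE) + 1/2·D(I2) + 1·EA + U
-287.8 = 1·(+107.5) + 1·(+495.8) + 1/2·(+213.6) + 1·(-295.2) + U
U = -287.8 − (+414.9) = -702.7 kJ/mol

U = -702.7 kJ/mol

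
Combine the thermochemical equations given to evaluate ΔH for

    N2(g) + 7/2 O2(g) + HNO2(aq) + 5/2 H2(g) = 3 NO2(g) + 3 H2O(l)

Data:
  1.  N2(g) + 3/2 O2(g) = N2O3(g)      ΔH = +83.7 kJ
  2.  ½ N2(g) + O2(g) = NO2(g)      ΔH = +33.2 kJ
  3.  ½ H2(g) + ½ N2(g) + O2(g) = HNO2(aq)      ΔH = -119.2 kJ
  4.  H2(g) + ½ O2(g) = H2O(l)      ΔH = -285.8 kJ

eq. 1: not needed.
eq. 2 × 3: (3)·(+33.2) = +99.6 kJ
eq. 3 reversed: +119.2 kJ
eq. 4 × 3: (3)·(-285.8) = -857.4 kJ
Summing the manipulated equations, ΔH = (+99.6) + (+119.2) + (-857.4) = -638.6 kJ

ΔH = -638.6 kJ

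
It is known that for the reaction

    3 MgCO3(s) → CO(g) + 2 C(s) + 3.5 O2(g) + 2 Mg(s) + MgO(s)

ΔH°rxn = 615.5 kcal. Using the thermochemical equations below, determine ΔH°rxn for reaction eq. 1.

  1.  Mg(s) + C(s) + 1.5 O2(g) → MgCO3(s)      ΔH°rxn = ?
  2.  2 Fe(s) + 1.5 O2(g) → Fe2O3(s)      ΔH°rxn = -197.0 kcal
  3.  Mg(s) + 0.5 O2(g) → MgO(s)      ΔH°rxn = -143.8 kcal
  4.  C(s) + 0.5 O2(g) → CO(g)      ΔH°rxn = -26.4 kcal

ΔH°rxn = -261.9 kcal

eq. 1 reversed and × 3 (reverse to put MgCO3(s) on the reactant side; ×3 to match 3 MgCO3(s) in the target): contributes −3·x
eq. 2: not needed (Fe(s) appears nowhere else).
eq. 3 as written (MgO(s) already on the product side): -143.8 kcal
eq. 4 as written (CO(g) already on the product side): -26.4 kcal
+615.5 = (-143.8) + (-26.4) − 3·x
x = (+615.5 − (-170.2)) / (-3) = -261.9 kcal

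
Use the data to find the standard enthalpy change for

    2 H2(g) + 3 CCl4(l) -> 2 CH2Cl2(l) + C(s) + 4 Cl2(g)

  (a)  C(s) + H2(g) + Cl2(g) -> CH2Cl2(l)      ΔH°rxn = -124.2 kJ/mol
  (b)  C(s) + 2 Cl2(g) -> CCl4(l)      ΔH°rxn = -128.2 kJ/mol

ΔH°rxn = 136.2 kJ/mol

(a) × 2 (×2 to match 2 CH2Cl2(l) in the target): (2)·(-124.2) = -248.4 kJ/mol
(b) reversed and × 3 (reverse to put CCl4(l) on the reactant side; ×3 to match 3 CCl4(l) in the target): (-3)·(-128.2) = +384.6 kJ/mol
ΔH°rxn = (-248.4) + (+384.6) = 136.2 kJ/mol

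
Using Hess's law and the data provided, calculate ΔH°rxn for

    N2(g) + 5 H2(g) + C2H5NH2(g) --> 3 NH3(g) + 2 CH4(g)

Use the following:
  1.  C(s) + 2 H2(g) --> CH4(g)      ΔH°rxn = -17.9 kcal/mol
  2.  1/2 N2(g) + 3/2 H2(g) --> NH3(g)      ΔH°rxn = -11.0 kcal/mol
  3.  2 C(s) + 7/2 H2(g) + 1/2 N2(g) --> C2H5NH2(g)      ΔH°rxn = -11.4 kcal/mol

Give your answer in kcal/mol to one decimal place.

ΔH°rxn = -57.4 kcal/mol

eq. 1 × 2 (scale by 2 for the 2 CH4(g)): (2)·(-17.9) = -35.8 kcal/mol
eq. 2 × 3 (scale by 3 for the 3 NH3(g)): (3)·(-11.0) = -33.0 kcal/mol
eq. 3 reversed (reverse to put C2H5NH2(g) on the reactant side): +11.4 kcal/mol
Combining the equations, ΔH°rxn = (-35.8) + (-33.0) + (+11.4) = -57.4 kcal/mol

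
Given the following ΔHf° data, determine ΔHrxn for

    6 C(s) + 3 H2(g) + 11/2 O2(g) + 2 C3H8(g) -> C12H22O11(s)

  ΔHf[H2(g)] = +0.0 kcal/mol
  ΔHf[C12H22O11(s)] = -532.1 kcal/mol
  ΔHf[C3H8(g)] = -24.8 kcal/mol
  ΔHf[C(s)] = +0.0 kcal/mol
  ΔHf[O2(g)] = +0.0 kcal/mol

ΔHrxn = -482.5 kcal/mol

Products: 1·(-532.1) = -532.1
Reactants: 6·(+0.0) + 3·(+0.0) + 11/2·(+0.0) + 2·(-24.8) = -49.6
ΔHrxn = (-532.1) − (-49.6) = -482.5 kcal/mol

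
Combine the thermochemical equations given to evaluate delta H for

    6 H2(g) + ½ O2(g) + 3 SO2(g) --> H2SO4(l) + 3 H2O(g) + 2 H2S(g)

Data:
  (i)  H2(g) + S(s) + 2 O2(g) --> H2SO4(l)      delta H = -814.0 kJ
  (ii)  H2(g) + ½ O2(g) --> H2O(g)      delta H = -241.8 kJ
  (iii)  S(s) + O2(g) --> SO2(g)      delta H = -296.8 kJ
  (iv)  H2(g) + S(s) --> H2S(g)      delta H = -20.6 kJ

delta H = -690.2 kJ

(i) as written (H2SO4(l) already on the product side): -814.0 kJ
(ii) × 3 (scale by 3 for the 3 H2O(g)): (3)·(-241.8) = -725.4 kJ
(iii) reversed and × 3 (reverse to put SO2(g) on the reactant side; ×3 to match 3 SO2(g) in the target): (-3)·(-296.8) = +890.4 kJ
(iv) × 2 (×2 to match 2 H2S(g) in the target): (2)·(-20.6) = -41.2 kJ
By Hess's law, delta H = (1)·(-814.0) + (3)·(-241.8) + (-3)·(-296.8) + (2)·(-20.6) = -690.2 kJ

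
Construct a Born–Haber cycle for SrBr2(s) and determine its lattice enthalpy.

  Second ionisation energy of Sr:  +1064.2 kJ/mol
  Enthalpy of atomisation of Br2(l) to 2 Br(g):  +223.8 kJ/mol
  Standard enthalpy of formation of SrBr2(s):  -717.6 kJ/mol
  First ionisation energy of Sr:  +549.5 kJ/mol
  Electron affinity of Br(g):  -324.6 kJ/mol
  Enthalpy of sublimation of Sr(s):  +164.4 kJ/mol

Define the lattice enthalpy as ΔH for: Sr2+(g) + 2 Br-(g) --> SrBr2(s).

U = -2070.3 kJ/mol

ΔHf° = 1·ΔHsub + 1·(ΣIE) + 1·D(Br2) + 2·EA + U
-717.6 = 1·(+164.4) + 1·(+1613.7) + 1·(+223.8) + 2·(-324.6) + U
U = -717.6 − (+1352.7) = -2070.3 kJ/mol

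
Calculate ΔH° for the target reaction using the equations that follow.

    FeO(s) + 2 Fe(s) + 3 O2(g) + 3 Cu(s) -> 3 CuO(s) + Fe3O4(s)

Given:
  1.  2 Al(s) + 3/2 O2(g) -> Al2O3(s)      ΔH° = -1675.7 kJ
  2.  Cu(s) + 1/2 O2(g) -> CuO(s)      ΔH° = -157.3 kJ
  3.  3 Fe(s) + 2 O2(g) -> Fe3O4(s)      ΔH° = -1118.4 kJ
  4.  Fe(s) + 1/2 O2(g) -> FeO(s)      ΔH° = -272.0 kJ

eq. 1: not needed (Al(s) appears nowhere else).
eq. 2 × 3 (×3 to match 3 CuO(s) in the target): (3)·(-157.3) = -471.9 kJ
eq. 3 as written (Fe3O4(s) already on the product side): -1118.4 kJ
eq. 4 reversed (FeO(s) must end up as a reactant): +272.0 kJ
Since enthalpy is a state function, ΔH° = (-471.9) + (-1118.4) + (+272.0) = -1318.3 kJ

ΔH° = -1318.3 kJ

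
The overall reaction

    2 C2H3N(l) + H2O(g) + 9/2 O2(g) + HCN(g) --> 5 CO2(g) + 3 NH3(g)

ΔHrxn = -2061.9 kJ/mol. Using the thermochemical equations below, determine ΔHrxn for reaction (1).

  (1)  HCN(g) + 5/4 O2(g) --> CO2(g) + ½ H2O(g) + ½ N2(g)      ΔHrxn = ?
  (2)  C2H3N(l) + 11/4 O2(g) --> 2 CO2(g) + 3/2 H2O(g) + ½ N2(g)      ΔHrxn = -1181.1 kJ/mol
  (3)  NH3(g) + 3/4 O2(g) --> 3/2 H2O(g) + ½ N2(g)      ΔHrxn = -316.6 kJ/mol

(1) as written (HCN(g) already on the reactant side): contributes x
(2) × 2 (scale by 2 for the 2 C2H3N(l)): (2)·(-1181.1) = -2362.2 kJ/mol
(3) reversed and × 3 (NH3(g) must end up as a product; ×3 to match 3 NH3(g) in the target): (-3)·(-316.6) = +949.8 kJ/mol
-2061.9 = (-2362.2) + (+949.8) + x
x = (-2061.9 − (-1412.4)) / (1) = -649.5 kJ/mol

ΔHrxn = -649.5 kJ/mol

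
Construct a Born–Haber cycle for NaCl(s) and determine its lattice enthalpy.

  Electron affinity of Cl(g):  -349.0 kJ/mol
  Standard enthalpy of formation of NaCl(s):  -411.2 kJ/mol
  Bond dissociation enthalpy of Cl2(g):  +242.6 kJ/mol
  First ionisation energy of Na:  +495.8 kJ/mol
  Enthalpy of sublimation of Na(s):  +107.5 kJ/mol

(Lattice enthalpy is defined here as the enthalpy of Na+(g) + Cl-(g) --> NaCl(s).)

ΔHf° = 1·ΔHsub + 1·(ΣIE) + 1/2·D(Cl2) + 1·EA + U
-411.2 = 1·(+107.5) + 1·(+495.8) + 1/2·(+242.6) + 1·(-349.0) + U
U = -411.2 − (+375.6) = -786.8 kJ/mol

U = -786.8 kJ/mol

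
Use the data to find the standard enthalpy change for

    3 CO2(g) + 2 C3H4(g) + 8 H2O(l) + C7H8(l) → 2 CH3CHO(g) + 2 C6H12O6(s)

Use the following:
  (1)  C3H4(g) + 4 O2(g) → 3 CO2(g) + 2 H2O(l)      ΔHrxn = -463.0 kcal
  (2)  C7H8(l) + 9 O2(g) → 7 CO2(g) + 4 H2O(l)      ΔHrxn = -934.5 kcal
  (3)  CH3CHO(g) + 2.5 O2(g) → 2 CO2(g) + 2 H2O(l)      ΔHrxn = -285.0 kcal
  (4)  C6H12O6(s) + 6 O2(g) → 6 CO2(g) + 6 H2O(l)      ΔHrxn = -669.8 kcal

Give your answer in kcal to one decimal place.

(1) × 2: (2)·(-463.0) = -926.0 kcal
(2) as written: -934.5 kcal
(3) reversed and × 2: (-2)·(-285.0) = +570.0 kcal
(4) reversed and × 2: (-2)·(-669.8) = +1339.6 kcal
By Hess's law, ΔHrxn = (-926.0) + (-934.5) + (+570.0) + (+1339.6) = 49.1 kcal

ΔHrxn = 49.1 kcal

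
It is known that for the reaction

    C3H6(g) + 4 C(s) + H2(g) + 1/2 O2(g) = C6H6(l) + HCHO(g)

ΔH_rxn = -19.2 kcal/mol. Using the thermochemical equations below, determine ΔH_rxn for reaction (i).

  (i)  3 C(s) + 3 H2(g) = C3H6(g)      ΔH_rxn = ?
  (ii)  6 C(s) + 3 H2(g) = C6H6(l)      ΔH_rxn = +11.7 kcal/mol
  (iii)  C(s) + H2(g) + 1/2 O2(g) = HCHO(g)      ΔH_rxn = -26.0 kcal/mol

(i) reversed: contributes −x
(ii) as written: +11.7 kcal/mol
(iii) as written: -26.0 kcal/mol
-19.2 = (+11.7) + (-26.0) − x
x = (-19.2 − (-14.3)) / (-1) = 4.9 kcal/mol

ΔH_rxn = 4.9 kcal/mol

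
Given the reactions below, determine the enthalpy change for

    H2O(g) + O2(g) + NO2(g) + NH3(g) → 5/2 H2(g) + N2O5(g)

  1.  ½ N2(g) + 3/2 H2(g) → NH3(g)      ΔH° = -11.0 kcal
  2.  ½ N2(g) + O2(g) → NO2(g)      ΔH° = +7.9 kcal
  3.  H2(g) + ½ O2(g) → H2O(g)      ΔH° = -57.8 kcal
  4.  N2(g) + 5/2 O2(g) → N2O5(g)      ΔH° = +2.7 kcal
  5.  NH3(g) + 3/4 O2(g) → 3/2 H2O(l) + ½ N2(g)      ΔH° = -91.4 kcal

eq. 1 reversed: +11.0 kcal
eq. 2 reversed: -7.9 kcal
eq. 3 reversed: +57.8 kcal
eq. 4 as written: +2.7 kcal
eq. 5: not needed.
Since enthalpy is a state function, ΔH° = (-1)·(-11.0) + (-1)·(+7.9) + (-1)·(-57.8) + (1)·(+2.7) = 63.6 kcal

ΔH° = 63.6 kcal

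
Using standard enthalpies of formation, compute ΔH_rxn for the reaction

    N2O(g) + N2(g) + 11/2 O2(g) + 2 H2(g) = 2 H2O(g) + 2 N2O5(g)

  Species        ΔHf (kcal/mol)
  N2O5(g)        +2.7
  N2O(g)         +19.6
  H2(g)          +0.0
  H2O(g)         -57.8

ΔH_rxn = -129.8 kcal/mol

Products: 2·(-57.8) + 2·(+2.7) = -110.2
Reactants: 1·(+19.6) + 1·(+0.0) + 11/2·(+0.0) + 2·(+0.0) = +19.6
ΔH_rxn = (-110.2) − (+19.6) = -129.8 kcal/mol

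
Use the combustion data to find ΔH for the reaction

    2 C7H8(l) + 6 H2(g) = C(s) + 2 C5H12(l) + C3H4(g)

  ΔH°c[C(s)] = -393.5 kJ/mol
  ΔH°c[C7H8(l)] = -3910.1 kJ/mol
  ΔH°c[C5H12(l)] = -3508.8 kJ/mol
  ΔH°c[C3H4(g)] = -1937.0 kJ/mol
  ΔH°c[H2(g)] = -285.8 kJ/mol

With combustion enthalpies, reactants minus products:
= [2·(-3910.1) + 6·(-285.8)] − [1·(-393.5) + 2·(-3508.8) + 1·(-1937.0)]
= -186.9 kJ/mol

ΔH = -186.9 kJ/mol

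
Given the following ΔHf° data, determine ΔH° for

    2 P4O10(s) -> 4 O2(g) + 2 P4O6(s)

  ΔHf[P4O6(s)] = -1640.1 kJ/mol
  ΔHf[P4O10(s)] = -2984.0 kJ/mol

Products: 4·(+0.0) + 2·(-1640.1) = -3280.2
Reactants: 2·(-2984.0) = -5968.0
ΔH° = (-3280.2) − (-5968.0) = 2687.8 kJ/mol

ΔH° = 2687.8 kJ/mol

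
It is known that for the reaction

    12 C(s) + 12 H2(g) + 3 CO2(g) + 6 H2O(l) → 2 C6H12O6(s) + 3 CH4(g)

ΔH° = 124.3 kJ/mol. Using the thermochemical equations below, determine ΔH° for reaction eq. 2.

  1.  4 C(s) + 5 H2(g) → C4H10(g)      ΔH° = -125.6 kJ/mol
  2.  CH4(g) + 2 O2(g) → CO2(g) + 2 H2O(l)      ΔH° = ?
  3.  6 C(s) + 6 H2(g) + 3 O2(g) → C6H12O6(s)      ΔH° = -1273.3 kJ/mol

ΔH° = -890.3 kJ/mol

eq. 1: not needed.
eq. 2 reversed and × 3: contributes −3·x
eq. 3 × 2: (2)·(-1273.3) = -2546.6 kJ/mol
+124.3 = (-2546.6) − 3·x
x = (+124.3 − (-2546.6)) / (-3) = -890.3 kJ/mol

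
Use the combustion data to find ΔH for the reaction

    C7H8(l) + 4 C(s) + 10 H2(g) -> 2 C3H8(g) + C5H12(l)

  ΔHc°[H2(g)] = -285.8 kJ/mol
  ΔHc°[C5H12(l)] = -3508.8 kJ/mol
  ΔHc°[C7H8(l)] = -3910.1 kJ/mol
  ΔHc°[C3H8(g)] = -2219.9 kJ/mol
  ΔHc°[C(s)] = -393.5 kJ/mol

Using ΔH = Σ nΔHc°(reactants) − Σ nΔHc°(products):
= [1·(-3910.1) + 4·(-393.5) + 10·(-285.8)] − [2·(-2219.9) + 1·(-3508.8)]
= -393.5 kJ/mol

ΔH = -393.5 kJ/mol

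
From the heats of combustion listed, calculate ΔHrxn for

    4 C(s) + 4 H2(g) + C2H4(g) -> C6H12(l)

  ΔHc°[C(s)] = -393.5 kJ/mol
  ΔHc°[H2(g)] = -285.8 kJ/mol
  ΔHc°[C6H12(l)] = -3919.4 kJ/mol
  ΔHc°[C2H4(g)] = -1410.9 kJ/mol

Using ΔH = Σ nΔHc°(reactants) − Σ nΔHc°(products):
= [4·(-393.5) + 4·(-285.8) + 1·(-1410.9)] − [1·(-3919.4)]
= -208.7 kJ/mol

ΔHrxn = -208.7 kJ/mol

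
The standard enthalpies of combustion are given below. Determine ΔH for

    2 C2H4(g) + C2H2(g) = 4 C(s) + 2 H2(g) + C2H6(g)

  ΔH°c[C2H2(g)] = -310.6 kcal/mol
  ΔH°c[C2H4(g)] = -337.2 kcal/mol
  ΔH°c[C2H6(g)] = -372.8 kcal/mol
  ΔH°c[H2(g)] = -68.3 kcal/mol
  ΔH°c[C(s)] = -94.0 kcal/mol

With combustion enthalpies, reactants minus products:
= [2·(-337.2) + 1·(-310.6)] − [4·(-94.0) + 2·(-68.3) + 1·(-372.8)]
= -99.6 kcal/mol

ΔH = -99.6 kcal/mol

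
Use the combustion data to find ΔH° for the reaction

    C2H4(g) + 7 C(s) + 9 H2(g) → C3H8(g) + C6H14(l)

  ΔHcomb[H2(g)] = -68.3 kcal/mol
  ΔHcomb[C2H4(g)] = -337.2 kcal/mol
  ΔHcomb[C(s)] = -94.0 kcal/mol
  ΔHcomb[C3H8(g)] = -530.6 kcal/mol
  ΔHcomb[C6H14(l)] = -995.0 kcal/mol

Using ΔH = Σ nΔHc°(reactants) − Σ nΔHc°(products):
= [1·(-337.2) + 7·(-94.0) + 9·(-68.3)] − [1·(-530.6) + 1·(-995.0)]
= -84.3 kcal/mol

ΔH° = -84.3 kcal/mol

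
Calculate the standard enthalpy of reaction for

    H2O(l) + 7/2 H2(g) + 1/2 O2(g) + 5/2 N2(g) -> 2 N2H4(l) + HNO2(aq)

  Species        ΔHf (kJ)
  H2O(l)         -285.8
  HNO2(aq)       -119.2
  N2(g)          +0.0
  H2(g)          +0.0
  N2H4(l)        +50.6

ΔH_rxn = 267.8 kJ

Products: 2·(+50.6) + 1·(-119.2) = -18.0
Reactants: 1·(-285.8) + 7/2·(+0.0) + 1/2·(+0.0) + 5/2·(+0.0) = -285.8
ΔH_rxn = (-18.0) − (-285.8) = 267.8 kJ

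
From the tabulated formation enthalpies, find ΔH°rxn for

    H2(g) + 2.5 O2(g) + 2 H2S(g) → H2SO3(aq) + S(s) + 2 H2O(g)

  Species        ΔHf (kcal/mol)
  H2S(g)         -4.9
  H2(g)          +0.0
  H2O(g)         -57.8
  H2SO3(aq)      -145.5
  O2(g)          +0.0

Products: 1·(-145.5) + 1·(+0.0) + 2·(-57.8) = -261.1
Reactants: 1·(+0.0) + 5/2·(+0.0) + 2·(-4.9) = -9.8
ΔH°rxn = (-261.1) − (-9.8) = -251.3 kcal/mol

ΔH°rxn = -251.3 kcal/mol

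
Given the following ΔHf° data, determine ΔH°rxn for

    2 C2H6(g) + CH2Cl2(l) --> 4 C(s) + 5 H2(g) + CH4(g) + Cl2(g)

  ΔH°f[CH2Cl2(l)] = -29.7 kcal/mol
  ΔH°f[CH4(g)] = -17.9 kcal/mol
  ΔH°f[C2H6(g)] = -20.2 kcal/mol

ΔH°rxn = 52.2 kcal/mol

Products: 4·(+0.0) + 5·(+0.0) + 1·(-17.9) + 1·(+0.0) = -17.9
Reactants: 2·(-20.2) + 1·(-29.7) = -70.1
ΔH°rxn = (-17.9) − (-70.1) = 52.2 kcal/mol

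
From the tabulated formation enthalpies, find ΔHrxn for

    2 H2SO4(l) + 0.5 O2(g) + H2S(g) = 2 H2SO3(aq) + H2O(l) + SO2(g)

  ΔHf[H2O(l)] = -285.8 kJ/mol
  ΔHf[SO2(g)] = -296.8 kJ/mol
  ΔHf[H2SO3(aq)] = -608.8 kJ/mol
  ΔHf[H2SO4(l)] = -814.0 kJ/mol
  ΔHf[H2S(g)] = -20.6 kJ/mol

ΔHrxn = -151.6 kJ/mol

ΔH°rxn = Σ nΔHf°(products) − Σ nΔHf°(reactants).
Products: 2·(-608.8) + 1·(-285.8) + 1·(-296.8) = -1800.2
Reactants: 2·(-814.0) + 1/2·(+0.0) + 1·(-20.6) = -1648.6
ΔHrxn = (-1800.2) − (-1648.6) = -151.6 kJ/mol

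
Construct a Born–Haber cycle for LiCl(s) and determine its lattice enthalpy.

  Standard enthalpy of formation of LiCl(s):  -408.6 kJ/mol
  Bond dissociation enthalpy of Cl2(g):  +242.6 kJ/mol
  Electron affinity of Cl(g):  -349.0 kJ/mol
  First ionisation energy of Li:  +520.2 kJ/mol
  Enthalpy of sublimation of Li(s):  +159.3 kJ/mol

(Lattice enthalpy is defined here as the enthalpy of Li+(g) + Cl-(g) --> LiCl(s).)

U = -860.4 kJ/mol

ΔHf° = 1·ΔHsub + 1·(ΣIE) + 1/2·D(Cl2) + 1·EA + U
-408.6 = 1·(+159.3) + 1·(+520.2) + 1/2·(+242.6) + 1·(-349.0) + U
U = -408.6 − (+451.8) = -860.4 kJ/mol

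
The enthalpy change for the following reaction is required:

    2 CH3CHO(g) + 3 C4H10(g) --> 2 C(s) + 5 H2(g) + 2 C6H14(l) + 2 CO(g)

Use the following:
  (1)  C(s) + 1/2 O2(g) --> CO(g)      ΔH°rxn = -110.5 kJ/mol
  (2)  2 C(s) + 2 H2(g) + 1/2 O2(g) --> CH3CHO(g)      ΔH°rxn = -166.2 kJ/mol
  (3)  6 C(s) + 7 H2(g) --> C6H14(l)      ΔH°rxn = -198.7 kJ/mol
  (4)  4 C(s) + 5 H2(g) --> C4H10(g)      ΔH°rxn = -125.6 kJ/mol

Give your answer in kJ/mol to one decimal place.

ΔH°rxn = 90.8 kJ/mol

(1) × 2 (×2 to match 2 CO(g) in the target): (2)·(-110.5) = -221.0 kJ/mol
(2) reversed and × 2 (CH3CHO(g) must end up as a reactant; ×2 to match 2 CH3CHO(g) in the target): (-2)·(-166.2) = +332.4 kJ/mol
(3) × 2 (scale by 2 for the 2 C6H14(l)): (2)·(-198.7) = -397.4 kJ/mol
(4) reversed and × 3 (C4H10(g) must end up as a reactant; scale by 3 for the 3 C4H10(g)): (-3)·(-125.6) = +376.8 kJ/mol
Summing the manipulated equations, ΔH°rxn = (2)·(-110.5) + (-2)·(-166.2) + (2)·(-198.7) + (-3)·(-125.6) = 90.8 kJ/mol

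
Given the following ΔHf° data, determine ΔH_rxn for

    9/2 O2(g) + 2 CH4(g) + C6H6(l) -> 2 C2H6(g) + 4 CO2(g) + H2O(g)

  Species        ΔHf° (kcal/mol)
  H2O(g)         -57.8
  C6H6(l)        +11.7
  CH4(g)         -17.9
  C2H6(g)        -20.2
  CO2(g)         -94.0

Products: 2·(-20.2) + 4·(-94.0) + 1·(-57.8) = -474.2
Reactants: 9/2·(+0.0) + 2·(-17.9) + 1·(+11.7) = -24.1
ΔH_rxn = (-474.2) − (-24.1) = -450.1 kcal/mol

ΔH_rxn = -450.1 kcal/mol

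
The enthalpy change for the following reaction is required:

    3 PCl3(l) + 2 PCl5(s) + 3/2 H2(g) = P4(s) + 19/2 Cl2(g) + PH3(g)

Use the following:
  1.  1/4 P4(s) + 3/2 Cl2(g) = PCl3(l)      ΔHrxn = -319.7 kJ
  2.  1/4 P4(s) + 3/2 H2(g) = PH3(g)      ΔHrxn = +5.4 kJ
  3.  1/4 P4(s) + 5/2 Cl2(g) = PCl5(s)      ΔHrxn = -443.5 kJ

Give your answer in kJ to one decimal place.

ΔHrxn = 1851.5 kJ

eq. 1 reversed and × 3: (-3)·(-319.7) = +959.1 kJ
eq. 2 as written: +5.4 kJ
eq. 3 reversed and × 2: (-2)·(-443.5) = +887.0 kJ
ΔHrxn = (-3)·(-319.7) + (1)·(+5.4) + (-2)·(-443.5) = 1851.5 kJ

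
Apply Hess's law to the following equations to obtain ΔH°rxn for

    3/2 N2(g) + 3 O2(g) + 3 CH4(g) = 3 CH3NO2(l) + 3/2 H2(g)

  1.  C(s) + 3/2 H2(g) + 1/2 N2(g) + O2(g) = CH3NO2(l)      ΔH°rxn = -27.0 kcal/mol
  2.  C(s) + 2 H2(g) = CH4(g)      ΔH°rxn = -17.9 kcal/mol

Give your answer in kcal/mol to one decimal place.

ΔH°rxn = -27.3 kcal/mol

eq. 1 × 3: (3)·(-27.0) = -81.0 kcal/mol
eq. 2 reversed and × 3: (-3)·(-17.9) = +53.7 kcal/mol
ΔH°rxn = (-81.0) + (+53.7) = -27.3 kcal/mol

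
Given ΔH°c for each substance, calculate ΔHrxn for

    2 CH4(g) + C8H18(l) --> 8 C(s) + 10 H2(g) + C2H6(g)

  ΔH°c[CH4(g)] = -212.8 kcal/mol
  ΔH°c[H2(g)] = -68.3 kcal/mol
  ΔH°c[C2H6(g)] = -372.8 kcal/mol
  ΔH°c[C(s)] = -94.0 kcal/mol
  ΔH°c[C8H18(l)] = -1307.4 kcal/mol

ΔHrxn = 74.8 kcal/mol

With combustion enthalpies, reactants minus products:
= [2·(-212.8) + 1·(-1307.4)] − [8·(-94.0) + 10·(-68.3) + 1·(-372.8)]
= 74.8 kcal/mol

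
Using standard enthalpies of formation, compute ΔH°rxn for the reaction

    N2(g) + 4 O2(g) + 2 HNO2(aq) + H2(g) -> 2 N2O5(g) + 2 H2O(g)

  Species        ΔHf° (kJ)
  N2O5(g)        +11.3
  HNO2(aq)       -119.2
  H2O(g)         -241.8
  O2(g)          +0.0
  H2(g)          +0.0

Products: 2·(+11.3) + 2·(-241.8) = -461.0
Reactants: 1·(+0.0) + 4·(+0.0) + 2·(-119.2) + 1·(+0.0) = -238.4
ΔH°rxn = (-461.0) − (-238.4) = -222.6 kJ

ΔH°rxn = -222.6 kJ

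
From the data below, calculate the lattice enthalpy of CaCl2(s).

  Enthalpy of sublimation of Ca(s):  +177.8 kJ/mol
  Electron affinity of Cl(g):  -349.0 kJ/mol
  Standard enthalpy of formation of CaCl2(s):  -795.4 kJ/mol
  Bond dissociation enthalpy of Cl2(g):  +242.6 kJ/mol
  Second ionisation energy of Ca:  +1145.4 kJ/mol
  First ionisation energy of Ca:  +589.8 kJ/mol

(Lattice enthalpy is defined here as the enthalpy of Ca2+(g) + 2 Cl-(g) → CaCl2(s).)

ΔHf° = 1·ΔHsub + 1·(ΣIE) + 1·D(Cl2) + 2·EA + U
-795.4 = 1·(+177.8) + 1·(+1735.2) + 1·(+242.6) + 2·(-349.0) + U
U = -795.4 − (+1457.6) = -2253.0 kJ/mol

U = -2253.0 kJ/mol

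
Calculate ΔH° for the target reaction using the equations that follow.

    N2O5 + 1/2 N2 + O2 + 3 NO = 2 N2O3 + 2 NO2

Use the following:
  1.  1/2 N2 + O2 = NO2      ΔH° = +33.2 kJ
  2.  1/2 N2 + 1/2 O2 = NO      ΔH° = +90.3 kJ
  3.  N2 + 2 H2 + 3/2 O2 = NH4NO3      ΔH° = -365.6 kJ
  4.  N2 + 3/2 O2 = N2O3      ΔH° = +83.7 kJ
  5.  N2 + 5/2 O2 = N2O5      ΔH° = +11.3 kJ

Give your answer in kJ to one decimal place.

eq. 1 × 2 (scale by 2 for the 2 NO2): (2)·(+33.2) = +66.4 kJ
eq. 2 reversed and × 3 (reverse to put NO on the reactant side; scale by 3 for the 3 NO): (-3)·(+90.3) = -270.9 kJ
eq. 3: not needed (H2 appears nowhere else).
eq. 4 × 2 (scale by 2 for the 2 N2O3): (2)·(+83.7) = +167.4 kJ
eq. 5 reversed (N2O5 must end up as a reactant): -11.3 kJ
By Hess's law, ΔH° = (2)·(+33.2) + (-3)·(+90.3) + (2)·(+83.7) + (-1)·(+11.3) = -48.4 kJ

ΔH° = -48.4 kJ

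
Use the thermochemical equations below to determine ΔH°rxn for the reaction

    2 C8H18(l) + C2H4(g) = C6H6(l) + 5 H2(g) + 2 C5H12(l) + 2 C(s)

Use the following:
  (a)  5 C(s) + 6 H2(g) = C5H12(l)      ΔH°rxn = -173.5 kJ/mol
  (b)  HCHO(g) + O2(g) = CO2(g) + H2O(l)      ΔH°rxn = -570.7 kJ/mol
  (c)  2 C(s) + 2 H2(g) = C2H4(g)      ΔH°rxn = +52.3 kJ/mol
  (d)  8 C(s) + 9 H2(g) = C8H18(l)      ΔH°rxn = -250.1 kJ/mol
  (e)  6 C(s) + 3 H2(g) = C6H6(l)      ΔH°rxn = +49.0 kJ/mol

(a) × 2 (×2 to match 2 C5H12(l) in the target): (2)·(-173.5) = -347.0 kJ/mol
(b): not needed (O2(g) appears nowhere else).
(c) reversed (C2H4(g) must end up as a reactant): -52.3 kJ/mol
(d) reversed and × 2 (reverse to put C8H18(l) on the reactant side; scale by 2 for the 2 C8H18(l)): (-2)·(-250.1) = +500.2 kJ/mol
(e) as written (C6H6(l) already on the product side): +49.0 kJ/mol
ΔH°rxn = (-347.0) + (-52.3) + (+500.2) + (+49.0) = 149.9 kJ/mol

ΔH°rxn = 149.9 kJ/mol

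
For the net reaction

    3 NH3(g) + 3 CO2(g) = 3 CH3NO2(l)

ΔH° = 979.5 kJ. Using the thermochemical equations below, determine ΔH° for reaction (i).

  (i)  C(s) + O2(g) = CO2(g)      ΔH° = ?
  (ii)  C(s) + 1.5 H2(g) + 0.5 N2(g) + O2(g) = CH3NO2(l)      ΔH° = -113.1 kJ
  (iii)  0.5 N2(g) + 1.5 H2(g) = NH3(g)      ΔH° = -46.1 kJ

ΔH° = -393.5 kJ

(i) reversed and × 3: contributes −3·x
(ii) × 3: (3)·(-113.1) = -339.3 kJ
(iii) reversed and × 3: (-3)·(-46.1) = +138.3 kJ
+979.5 = (-339.3) + (+138.3) − 3·x
x = (+979.5 − (-201.0)) / (-3) = -393.5 kJ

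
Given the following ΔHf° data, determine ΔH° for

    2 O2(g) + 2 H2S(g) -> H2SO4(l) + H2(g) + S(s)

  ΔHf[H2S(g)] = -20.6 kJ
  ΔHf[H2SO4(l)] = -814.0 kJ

ΔH° = -772.8 kJ

Products: 1·(-814.0) + 1·(+0.0) + 1·(+0.0) = -814.0
Reactants: 2·(+0.0) + 2·(-20.6) = -41.2
ΔH° = (-814.0) − (-41.2) = -772.8 kJ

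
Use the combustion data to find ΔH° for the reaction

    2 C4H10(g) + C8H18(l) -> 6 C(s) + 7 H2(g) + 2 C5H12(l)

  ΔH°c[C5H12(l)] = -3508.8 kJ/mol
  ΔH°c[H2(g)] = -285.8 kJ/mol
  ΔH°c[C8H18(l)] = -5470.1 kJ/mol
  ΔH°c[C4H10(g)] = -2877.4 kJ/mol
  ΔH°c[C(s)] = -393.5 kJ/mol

ΔH° = 154.3 kJ/mol

Using ΔH = Σ nΔHc°(reactants) − Σ nΔHc°(products):
= [2·(-2877.4) + 1·(-5470.1)] − [6·(-393.5) + 7·(-285.8) + 2·(-3508.8)]
= 154.3 kJ/mol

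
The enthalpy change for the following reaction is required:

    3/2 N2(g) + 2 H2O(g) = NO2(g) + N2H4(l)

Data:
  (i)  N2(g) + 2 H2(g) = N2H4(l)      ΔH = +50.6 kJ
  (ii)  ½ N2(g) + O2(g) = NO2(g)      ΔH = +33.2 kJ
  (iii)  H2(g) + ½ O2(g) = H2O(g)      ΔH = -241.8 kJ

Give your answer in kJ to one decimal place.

ΔH = 567.4 kJ

(i) as written: +50.6 kJ
(ii) as written: +33.2 kJ
(iii) reversed and × 2: (-2)·(-241.8) = +483.6 kJ
ΔH = (1)·(+50.6) + (1)·(+33.2) + (-2)·(-241.8) = 567.4 kJ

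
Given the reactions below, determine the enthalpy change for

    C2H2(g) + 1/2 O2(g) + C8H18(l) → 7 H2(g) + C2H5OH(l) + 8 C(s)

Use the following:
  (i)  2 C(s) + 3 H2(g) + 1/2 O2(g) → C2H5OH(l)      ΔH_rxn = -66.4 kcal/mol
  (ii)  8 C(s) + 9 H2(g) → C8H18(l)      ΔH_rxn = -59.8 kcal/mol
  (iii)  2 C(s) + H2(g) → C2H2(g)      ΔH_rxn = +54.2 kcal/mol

ΔH_rxn = -60.8 kcal/mol

(i) as written (C2H5OH(l) already on the product side): -66.4 kcal/mol
(ii) reversed (reverse to put C8H18(l) on the reactant side): +59.8 kcal/mol
(iii) reversed (reverse to put C2H2(g) on the reactant side): -54.2 kcal/mol
ΔH_rxn = (-66.4) + (+59.8) + (-54.2) = -60.8 kcal/mol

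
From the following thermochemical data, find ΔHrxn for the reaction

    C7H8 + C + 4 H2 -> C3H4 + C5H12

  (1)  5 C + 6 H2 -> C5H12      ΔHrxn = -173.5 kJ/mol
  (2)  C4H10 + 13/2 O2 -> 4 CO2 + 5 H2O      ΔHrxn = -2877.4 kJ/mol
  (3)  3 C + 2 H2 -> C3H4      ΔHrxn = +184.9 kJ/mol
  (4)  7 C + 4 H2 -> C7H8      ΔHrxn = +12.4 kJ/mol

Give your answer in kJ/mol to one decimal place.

ΔHrxn = -1.0 kJ/mol

(1) as written: -173.5 kJ/mol
(2): not needed.
(3) as written: +184.9 kJ/mol
(4) reversed: -12.4 kJ/mol
ΔHrxn = (1)·(-173.5) + (1)·(+184.9) + (-1)·(+12.4) = -1.0 kJ/mol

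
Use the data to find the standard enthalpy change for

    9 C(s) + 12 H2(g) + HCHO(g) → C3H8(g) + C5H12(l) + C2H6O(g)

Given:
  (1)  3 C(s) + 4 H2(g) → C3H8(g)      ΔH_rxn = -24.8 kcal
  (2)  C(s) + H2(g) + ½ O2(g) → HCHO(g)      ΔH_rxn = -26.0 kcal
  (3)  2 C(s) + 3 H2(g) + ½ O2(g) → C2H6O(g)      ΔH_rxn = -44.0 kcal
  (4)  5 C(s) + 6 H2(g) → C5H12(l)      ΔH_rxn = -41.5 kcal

ΔH_rxn = -84.3 kcal

(1) as written: -24.8 kcal
(2) reversed: +26.0 kcal
(3) as written: -44.0 kcal
(4) as written: -41.5 kcal
ΔH_rxn = (1)·(-24.8) + (-1)·(-26.0) + (1)·(-44.0) + (1)·(-41.5) = -84.3 kcal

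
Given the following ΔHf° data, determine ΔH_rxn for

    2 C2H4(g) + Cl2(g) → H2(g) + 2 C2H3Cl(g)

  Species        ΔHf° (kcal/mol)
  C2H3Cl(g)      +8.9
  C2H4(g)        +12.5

ΔH°rxn = Σ nΔHf°(products) − Σ nΔHf°(reactants).
Products: 1·(+0.0) + 2·(+8.9) = +17.8
Reactants: 2·(+12.5) + 1·(+0.0) = +25.0
ΔH_rxn = (+17.8) − (+25.0) = -7.2 kcal/mol

ΔH_rxn = -7.2 kcal/mol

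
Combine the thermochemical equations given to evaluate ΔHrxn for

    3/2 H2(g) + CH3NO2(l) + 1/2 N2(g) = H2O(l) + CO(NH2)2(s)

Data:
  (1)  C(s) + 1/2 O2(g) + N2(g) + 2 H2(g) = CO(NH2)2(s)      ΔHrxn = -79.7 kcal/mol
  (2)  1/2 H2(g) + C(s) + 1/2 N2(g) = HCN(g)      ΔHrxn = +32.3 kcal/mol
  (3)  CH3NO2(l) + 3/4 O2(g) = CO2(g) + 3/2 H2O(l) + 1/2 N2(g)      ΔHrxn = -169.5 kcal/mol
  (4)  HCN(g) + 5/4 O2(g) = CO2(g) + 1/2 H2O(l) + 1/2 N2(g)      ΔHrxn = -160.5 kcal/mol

ΔHrxn = -121.0 kcal/mol

(1) as written (CO(NH2)2(s) already on the product side): -79.7 kcal/mol
(2) reversed: -32.3 kcal/mol
(3) as written (CH3NO2(l) already on the reactant side): -169.5 kcal/mol
(4) reversed: +160.5 kcal/mol
By Hess's law, ΔHrxn = (-79.7) + (-32.3) + (-169.5) + (+160.5) = -121.0 kcal/mol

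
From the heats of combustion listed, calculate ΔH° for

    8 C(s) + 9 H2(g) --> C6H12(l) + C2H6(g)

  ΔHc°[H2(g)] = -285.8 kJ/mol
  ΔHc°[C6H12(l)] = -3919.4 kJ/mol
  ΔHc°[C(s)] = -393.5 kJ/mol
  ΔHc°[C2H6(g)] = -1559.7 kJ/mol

ΔH° = -241.1 kJ/mol

Using ΔH = Σ nΔHc°(reactants) − Σ nΔHc°(products):
= [8·(-393.5) + 9·(-285.8)] − [1·(-3919.4) + 1·(-1559.7)]
= -241.1 kJ/mol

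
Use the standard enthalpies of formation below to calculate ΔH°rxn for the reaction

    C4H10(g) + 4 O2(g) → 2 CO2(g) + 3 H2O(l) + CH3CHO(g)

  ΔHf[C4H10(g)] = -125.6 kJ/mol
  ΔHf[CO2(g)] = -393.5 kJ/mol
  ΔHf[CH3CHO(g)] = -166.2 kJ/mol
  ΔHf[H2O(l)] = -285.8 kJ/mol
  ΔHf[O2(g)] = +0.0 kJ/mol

Products: 2·(-393.5) + 3·(-285.8) + 1·(-166.2) = -1810.6
Reactants: 1·(-125.6) + 4·(+0.0) = -125.6
ΔH°rxn = (-1810.6) − (-125.6) = -1685.0 kJ/mol

ΔH°rxn = -1685.0 kJ/mol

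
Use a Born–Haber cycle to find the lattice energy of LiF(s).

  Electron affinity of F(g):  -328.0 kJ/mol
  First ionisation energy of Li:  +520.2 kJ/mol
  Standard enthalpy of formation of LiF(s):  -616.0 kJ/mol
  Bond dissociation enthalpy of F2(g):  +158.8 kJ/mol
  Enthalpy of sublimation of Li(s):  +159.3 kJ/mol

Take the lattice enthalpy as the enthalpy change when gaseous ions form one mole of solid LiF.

U = -1046.9 kJ/mol

ΔHf° = 1·ΔHsub + 1·(ΣIE) + 1/2·D(F2) + 1·EA + U
-616.0 = 1·(+159.3) + 1·(+520.2) + 1/2·(+158.8) + 1·(-328.0) + U
U = -616.0 − (+430.9) = -1046.9 kJ/mol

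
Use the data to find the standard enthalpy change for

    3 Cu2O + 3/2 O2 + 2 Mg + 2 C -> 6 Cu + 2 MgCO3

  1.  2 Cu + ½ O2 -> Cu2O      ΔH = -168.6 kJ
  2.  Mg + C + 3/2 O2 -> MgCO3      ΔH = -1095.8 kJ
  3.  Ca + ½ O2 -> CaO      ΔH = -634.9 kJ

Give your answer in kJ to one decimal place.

eq. 1 reversed and × 3 (reverse to put Cu2O on the reactant side; scale by 3 for the 3 Cu2O): (-3)·(-168.6) = +505.8 kJ
eq. 2 × 2 (scale by 2 for the 2 MgCO3): (2)·(-1095.8) = -2191.6 kJ
eq. 3: not needed (CaO appears nowhere else).
ΔH = (-3)·(-168.6) + (2)·(-1095.8) = -1685.8 kJ

ΔH = -1685.8 kJ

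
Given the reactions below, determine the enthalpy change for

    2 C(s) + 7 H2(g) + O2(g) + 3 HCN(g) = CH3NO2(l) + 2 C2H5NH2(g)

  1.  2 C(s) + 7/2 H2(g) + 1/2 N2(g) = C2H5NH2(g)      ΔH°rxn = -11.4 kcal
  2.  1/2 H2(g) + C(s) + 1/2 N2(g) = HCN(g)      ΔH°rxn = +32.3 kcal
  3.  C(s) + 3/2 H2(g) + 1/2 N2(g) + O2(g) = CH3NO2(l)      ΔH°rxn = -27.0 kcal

ΔH°rxn = -146.7 kcal

eq. 1 × 2 (scale by 2 for the 2 C2H5NH2(g)): (2)·(-11.4) = -22.8 kcal
eq. 2 reversed and × 3 (HCN(g) must end up as a reactant; ×3 to match 3 HCN(g) in the target): (-3)·(+32.3) = -96.9 kcal
eq. 3 as written (CH3NO2(l) already on the product side): -27.0 kcal
ΔH°rxn = (2)·(-11.4) + (-3)·(+32.3) + (1)·(-27.0) = -146.7 kcal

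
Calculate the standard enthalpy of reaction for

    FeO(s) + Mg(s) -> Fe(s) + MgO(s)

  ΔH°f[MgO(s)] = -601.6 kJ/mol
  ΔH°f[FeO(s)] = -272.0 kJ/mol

Products: 1·(+0.0) + 1·(-601.6) = -601.6
Reactants: 1·(-272.0) + 1·(+0.0) = -272.0
ΔH_rxn = (-601.6) − (-272.0) = -329.6 kJ/mol

ΔH_rxn = -329.6 kJ/mol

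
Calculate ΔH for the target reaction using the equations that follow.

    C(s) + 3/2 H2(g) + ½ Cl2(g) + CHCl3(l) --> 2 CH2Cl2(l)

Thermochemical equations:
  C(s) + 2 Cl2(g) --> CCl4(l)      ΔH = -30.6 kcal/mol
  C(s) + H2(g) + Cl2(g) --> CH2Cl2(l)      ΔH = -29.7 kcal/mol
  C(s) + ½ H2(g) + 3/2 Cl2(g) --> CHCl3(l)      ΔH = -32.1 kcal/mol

equation 1: not needed (CCl4(l) appears nowhere else).
equation 2 × 2 (scale by 2 for the 2 CH2Cl2(l)): (2)·(-29.7) = -59.4 kcal/mol
equation 3 reversed (reverse to put CHCl3(l) on the reactant side): +32.1 kcal/mol
ΔH = (-59.4) + (+32.1) = -27.3 kcal/mol

ΔH = -27.3 kcal/mol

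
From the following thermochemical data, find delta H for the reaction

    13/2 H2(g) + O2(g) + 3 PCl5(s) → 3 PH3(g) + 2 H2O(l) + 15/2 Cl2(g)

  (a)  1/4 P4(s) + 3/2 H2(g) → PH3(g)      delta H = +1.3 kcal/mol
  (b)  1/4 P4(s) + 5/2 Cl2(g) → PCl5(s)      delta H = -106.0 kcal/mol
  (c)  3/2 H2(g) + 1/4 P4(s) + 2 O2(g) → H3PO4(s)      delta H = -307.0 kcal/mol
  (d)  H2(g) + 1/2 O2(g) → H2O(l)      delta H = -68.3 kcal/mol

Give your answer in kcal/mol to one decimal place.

(a) × 3: (3)·(+1.3) = +3.9 kcal/mol
(b) reversed and × 3: (-3)·(-106.0) = +318.0 kcal/mol
(c): not needed.
(d) × 2: (2)·(-68.3) = -136.6 kcal/mol
Combining the equations, delta H = (3)·(+1.3) + (-3)·(-106.0) + (2)·(-68.3) = 185.3 kcal/mol

delta H = 185.3 kcal/mol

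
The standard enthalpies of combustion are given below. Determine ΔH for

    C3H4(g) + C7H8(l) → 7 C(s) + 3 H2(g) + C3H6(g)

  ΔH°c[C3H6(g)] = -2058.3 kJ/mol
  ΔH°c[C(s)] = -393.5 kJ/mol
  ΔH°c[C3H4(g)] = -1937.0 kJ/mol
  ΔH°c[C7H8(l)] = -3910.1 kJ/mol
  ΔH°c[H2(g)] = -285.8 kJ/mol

With combustion enthalpies, reactants minus products:
= [1·(-1937.0) + 1·(-3910.1)] − [7·(-393.5) + 3·(-285.8) + 1·(-2058.3)]
= -176.9 kJ/mol

ΔH = -176.9 kJ/mol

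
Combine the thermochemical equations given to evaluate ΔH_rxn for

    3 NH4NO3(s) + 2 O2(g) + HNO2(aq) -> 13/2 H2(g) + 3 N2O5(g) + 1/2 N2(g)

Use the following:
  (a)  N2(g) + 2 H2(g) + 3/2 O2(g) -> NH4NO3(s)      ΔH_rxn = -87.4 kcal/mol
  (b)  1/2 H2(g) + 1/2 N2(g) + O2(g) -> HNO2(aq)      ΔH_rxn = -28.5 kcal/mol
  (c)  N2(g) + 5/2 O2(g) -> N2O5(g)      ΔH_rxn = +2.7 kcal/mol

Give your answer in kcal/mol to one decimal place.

ΔH_rxn = 298.8 kcal/mol

(a) reversed and × 3: (-3)·(-87.4) = +262.2 kcal/mol
(b) reversed: +28.5 kcal/mol
(c) × 3: (3)·(+2.7) = +8.1 kcal/mol
Summing the manipulated equations, ΔH_rxn = (-3)·(-87.4) + (-1)·(-28.5) + (3)·(+2.7) = 298.8 kcal/mol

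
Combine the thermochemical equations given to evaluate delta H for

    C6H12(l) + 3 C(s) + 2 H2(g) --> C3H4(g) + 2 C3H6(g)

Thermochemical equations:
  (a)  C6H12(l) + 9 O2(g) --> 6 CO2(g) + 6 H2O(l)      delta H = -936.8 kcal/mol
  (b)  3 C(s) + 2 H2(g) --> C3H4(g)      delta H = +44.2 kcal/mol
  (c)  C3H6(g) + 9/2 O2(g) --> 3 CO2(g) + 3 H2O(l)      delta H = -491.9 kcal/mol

delta H = 91.2 kcal/mol

(a) as written (C6H12(l) already on the reactant side): -936.8 kcal/mol
(b) as written (C3H4(g) already on the product side): +44.2 kcal/mol
(c) reversed and × 2 (reverse to put C3H6(g) on the product side; ×2 to match 2 C3H6(g) in the target): (-2)·(-491.9) = +983.8 kcal/mol
Summing the manipulated equations, delta H = (1)·(-936.8) + (1)·(+44.2) + (-2)·(-491.9) = 91.2 kcal/mol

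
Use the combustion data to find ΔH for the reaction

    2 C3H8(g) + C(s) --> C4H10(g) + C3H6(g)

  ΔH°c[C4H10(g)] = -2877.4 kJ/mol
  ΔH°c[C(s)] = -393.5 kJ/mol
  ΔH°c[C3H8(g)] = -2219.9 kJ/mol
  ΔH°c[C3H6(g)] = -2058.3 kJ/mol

ΔH = 102.4 kJ/mol

With combustion enthalpies, reactants minus products:
= [2·(-2219.9) + 1·(-393.5)] − [1·(-2877.4) + 1·(-2058.3)]
= 102.4 kJ/mol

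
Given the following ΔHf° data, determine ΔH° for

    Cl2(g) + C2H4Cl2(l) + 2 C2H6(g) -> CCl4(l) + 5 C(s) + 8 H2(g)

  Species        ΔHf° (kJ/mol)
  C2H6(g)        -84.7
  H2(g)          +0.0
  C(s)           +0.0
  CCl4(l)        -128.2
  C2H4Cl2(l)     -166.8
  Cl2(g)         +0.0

Products: 1·(-128.2) + 5·(+0.0) + 8·(+0.0) = -128.2
Reactants: 1·(+0.0) + 1·(-166.8) + 2·(-84.7) = -336.2
ΔH° = (-128.2) − (-336.2) = 208.0 kJ/mol

ΔH° = 208.0 kJ/mol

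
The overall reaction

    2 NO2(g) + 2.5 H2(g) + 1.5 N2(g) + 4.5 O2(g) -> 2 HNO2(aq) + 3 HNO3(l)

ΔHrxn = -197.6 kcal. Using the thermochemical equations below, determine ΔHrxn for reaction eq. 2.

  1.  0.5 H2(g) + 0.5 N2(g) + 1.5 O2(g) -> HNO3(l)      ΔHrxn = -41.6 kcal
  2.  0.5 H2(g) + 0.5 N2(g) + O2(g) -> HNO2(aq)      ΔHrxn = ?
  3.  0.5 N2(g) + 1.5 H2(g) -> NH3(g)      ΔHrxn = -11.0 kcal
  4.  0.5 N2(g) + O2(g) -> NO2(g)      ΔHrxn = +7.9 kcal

ΔHrxn = -28.5 kcal

eq. 1 × 3 (×3 to match 3 HNO3(l) in the target): (3)·(-41.6) = -124.8 kcal
eq. 2 × 2 (scale by 2 for the 2 HNO2(aq)): contributes 2·x
eq. 3: not needed (NH3(g) appears nowhere else).
eq. 4 reversed and × 2 (NO2(g) must end up as a reactant; ×2 to match 2 NO2(g) in the target): (-2)·(+7.9) = -15.8 kcal
-197.6 = (-124.8) + (-15.8) + 2·x
x = (-197.6 − (-140.6)) / (2) = -28.5 kcal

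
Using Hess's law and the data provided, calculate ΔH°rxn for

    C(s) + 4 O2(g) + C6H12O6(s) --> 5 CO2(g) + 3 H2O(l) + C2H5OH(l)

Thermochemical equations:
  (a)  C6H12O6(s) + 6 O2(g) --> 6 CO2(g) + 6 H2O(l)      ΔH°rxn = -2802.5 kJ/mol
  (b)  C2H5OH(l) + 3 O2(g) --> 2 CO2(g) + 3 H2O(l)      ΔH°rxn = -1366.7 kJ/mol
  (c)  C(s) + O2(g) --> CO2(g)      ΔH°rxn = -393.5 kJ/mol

(a) as written: -2802.5 kJ/mol
(b) reversed: +1366.7 kJ/mol
(c) as written: -393.5 kJ/mol
Combining the equations, ΔH°rxn = (-2802.5) + (+1366.7) + (-393.5) = -1829.3 kJ/mol

ΔH°rxn = -1829.3 kJ/mol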